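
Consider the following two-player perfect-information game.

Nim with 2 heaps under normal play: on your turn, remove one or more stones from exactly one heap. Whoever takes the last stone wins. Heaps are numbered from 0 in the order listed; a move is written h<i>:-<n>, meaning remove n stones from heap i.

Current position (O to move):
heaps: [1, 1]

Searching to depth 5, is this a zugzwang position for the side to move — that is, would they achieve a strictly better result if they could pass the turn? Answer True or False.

[(1,1)] O move#1: h0:-1:-1/(0,1)*, h1:-1:-1/(1,0)
[(0,1)] X move#2: h1:-1:+1/(0,0)*
[(0,0)] end (terminal -1, O#3); searched (1,1) to 5
if O skipped the turn, X would face:
~ [(1,1)] X move#1: h0:-1:-1/(0,1)*, h1:-1:-1/(1,0)
~ [(0,1)] O move#2: h1:-1:+1/(0,0)*
~ [(0,0)] end (terminal -1, X#3); searched (1,1) to 5
compare (O): move=-1 vs pass=+1

zugzwang((1,1), O) = True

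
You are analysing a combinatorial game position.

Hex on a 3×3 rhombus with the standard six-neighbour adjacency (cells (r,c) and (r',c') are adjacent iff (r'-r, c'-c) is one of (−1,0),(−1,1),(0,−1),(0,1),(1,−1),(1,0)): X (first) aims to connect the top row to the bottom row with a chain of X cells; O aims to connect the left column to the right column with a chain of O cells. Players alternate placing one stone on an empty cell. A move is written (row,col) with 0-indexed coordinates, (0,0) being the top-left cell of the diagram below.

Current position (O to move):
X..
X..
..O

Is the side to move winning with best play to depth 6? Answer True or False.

[X../X../..O] O move#1: (0,1):-1/XO./X../..O, (0,2):-1/X.O/X../..O, (1,1):-1/X../XO./..O, (1,2):-1/X../X.O/..O, (2,0):+1/X../X../O.O*, (2,1):-1/X../X../.OO
[X../X../O.O] X move#2: (0,1):-1/XX./X../O.O*, (0,2):-1/X.X/X../O.O, (1,1):-1/X../XX./O.O, (1,2):-1/X../X.X/O.O, (2,1):-1/X../X../OXO
[XX./X../O.O] O move#3: (0,2):+1/XXO/X../O.O*, (1,1):+1/XX./XO./O.O, (1,2):+1/XX./X.O/O.O, (2,1):+1/XX./X../OOO
[XXO/X../O.O] X move#4: (1,1):-1/XXO/XX./O.O*, (1,2):-1/XXO/X.X/O.O, (2,1):-1/XXO/X../OXO
[XXO/XX./O.O] O move#5: (1,2):-1/XXO/XXO/O.O, (2,1):+1/XXO/XX./OOO*
[XXO/XX./OOO] end (terminal -1, X#6); searched X../X../..O to 6

O winning at [X../X../..O]: True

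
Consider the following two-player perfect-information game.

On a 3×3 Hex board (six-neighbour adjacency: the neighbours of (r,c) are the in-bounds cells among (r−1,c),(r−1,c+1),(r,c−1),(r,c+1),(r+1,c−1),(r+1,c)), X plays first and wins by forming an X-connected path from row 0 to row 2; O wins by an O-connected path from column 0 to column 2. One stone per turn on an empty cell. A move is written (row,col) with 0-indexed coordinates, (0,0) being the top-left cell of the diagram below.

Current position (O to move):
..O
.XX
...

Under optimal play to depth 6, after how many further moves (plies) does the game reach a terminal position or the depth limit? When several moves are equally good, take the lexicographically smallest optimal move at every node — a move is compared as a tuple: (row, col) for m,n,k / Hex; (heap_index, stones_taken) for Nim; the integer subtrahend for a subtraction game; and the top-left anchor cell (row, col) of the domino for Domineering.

PV length from [..O/.XX/...]: 3 plies

[..O/.XX/...] O move#1: (0,0):-1/O.O/.XX/..., (0,1):+1/.OO/.XX/...*, (1,0):-1/..O/OXX/..., (2,0):-1/..O/.XX/O.., (2,1):-1/..O/.XX/.O., (2,2):-1/..O/.XX/..O
[.OO/.XX/...] X move#2: (0,0):-1/XOO/.XX/...*, (1,0):-1/.OO/XXX/..., (2,0):-1/.OO/.XX/X.., (2,1):-1/.OO/.XX/.X., (2,2):-1/.OO/.XX/..X
[XOO/.XX/...] O move#3: (1,0):+1/XOO/OXX/...*, (2,0):-1/XOO/.XX/O.., (2,1):-1/XOO/.XX/.O., (2,2):-1/XOO/.XX/..O
[XOO/OXX/...] end (terminal -1, X#4); searched ..O/.XX/... to 6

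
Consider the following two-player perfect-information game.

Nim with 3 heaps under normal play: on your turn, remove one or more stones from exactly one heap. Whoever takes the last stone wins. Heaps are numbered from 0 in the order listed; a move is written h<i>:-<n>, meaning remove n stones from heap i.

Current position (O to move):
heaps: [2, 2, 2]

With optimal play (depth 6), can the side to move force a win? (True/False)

p1 O@[(2,2,2)]: h0:-1[(1,2,2)]-1 h0:-2[(0,2,2)]+1* h1:-1[(2,1,2)]-1 h1:-2[(2,0,2)]+1 h2:-1[(2,2,1)]-1 h2:-2[(2,2,0)]+1
p2 X@[(0,2,2)]: h1:-1[(0,1,2)]-1* h1:-2[(0,0,2)]-1 h2:-1[(0,2,1)]-1 h2:-2[(0,2,0)]-1
p3 O@[(0,1,2)]: h1:-1[(0,0,2)]-1 h2:-1[(0,1,1)]+1* h2:-2[(0,1,0)]-1
p4 X@[(0,1,1)]: h1:-1[(0,0,1)]-1* h2:-1[(0,1,0)]-1
p5 O@[(0,0,1)]: h2:-1[(0,0,0)]+1*
p6 X@[(0,0,0)] terminal -1; root [(2,2,2)] d6

O winning at [(2,2,2)]: True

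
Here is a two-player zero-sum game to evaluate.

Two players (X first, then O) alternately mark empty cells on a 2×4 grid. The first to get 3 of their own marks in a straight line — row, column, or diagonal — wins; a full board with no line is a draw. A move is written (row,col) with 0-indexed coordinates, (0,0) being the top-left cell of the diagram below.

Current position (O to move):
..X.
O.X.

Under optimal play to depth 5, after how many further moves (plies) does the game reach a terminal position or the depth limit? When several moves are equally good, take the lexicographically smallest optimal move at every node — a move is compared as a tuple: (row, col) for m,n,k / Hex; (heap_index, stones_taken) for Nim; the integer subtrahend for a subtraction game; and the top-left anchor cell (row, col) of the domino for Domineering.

PV length from [..X./O.X.]: 5 plies

[..X./O.X.] O move#1: (0,0):+0/O.X./O.X.*, (0,1):+0/.OX./O.X., (0,3):+0/..XO/O.X., (1,1):-1/..X./OOX., (1,3):-1/..X./O.XO
[O.X./O.X.] X move#2: (0,1):+0/OXX./O.X.*, (0,3):+0/O.XX/O.X., (1,1):+0/O.X./OXX., (1,3):+0/O.X./O.XX
[OXX./O.X.] O move#3: (0,3):+0/OXXO/O.X.*, (1,1):-1/OXX./OOX., (1,3):-1/OXX./O.XO
[OXXO/O.X.] X move#4: (1,1):+0/OXXO/OXX.*, (1,3):+0/OXXO/O.XX
[OXXO/OXX.] O move#5: (1,3):+0/OXXO/OXXO*
[OXXO/OXXO] end (terminal +0, X#6); searched ..X./O.X. to 5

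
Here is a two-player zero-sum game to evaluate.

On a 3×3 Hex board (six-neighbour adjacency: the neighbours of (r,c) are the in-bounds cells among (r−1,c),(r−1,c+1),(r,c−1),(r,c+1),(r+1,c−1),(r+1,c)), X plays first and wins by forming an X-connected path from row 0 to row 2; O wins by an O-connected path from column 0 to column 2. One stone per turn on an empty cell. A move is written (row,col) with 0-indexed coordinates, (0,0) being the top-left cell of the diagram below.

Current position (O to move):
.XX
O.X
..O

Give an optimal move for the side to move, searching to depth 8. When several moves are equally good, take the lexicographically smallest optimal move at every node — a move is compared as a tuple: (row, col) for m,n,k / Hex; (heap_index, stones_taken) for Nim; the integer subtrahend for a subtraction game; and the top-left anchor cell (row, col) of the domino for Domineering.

[.XX/O.X/..O] O move#1: (0,0):-1/OXX/O.X/..O, (1,1):-1/.XX/OOX/..O, (2,0):-1/.XX/O.X/O.O, (2,1):+1/.XX/O.X/.OO*
[.XX/O.X/.OO] X move#2: (0,0):-1/XXX/O.X/.OO*, (1,1):-1/.XX/OXX/.OO, (2,0):-1/.XX/O.X/XOO
[XXX/O.X/.OO] O move#3: (1,1):+1/XXX/OOX/.OO*, (2,0):+1/XXX/O.X/OOO
[XXX/OOX/.OO] end (terminal -1, X#4); searched .XX/O.X/..O to 8

O's best at [.XX/O.X/..O]: (2,1)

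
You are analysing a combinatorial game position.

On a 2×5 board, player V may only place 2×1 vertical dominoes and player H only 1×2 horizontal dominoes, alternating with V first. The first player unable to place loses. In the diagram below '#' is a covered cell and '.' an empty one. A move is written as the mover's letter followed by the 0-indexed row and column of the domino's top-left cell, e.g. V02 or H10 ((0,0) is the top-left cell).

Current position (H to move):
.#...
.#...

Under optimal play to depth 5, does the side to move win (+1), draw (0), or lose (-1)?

value(.#.../.#..., H) = -1

ply 1, H at .#.../.#... | H02=-1→.###./.#...*; H03=-1→.#.##/.#...; H12=-1→.#.../.###.; H13=-1→.#.../.#.##
ply 2, V at .###./.#... | V00=-1→####./##...; V04=+1→.####/.#..#*
ply 3, H at .####/.#..# | H12=-1→.####/.####*
ply 4, V at .####/.#### | V00=+1→#####/#####*
ply 5: #####/##### is terminal -1 (H); from .#.../.#... depth 5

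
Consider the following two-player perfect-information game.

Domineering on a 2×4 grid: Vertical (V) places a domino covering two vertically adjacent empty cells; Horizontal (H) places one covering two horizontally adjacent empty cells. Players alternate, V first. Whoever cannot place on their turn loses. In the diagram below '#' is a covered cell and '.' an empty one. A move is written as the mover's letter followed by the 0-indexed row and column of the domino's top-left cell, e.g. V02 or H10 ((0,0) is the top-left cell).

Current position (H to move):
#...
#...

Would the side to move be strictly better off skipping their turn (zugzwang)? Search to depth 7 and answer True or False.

[#.../#...] H move#1: H01:+1/###./#...*, H02:+1/#.##/#..., H11:+1/#.../###., H12:+1/#.../#.##
[###./#...] V move#2: V03:-1/####/#..#*
[####/#..#] H move#3: H11:+1/####/####*
[####/####] end (terminal -1, V#4); searched #.../#... to 7
pass branch (V moves first from the same position):
  | [#.../#...] V move#1: V01:-1/##../##.., V02:+1/#.#./#.#.*, V03:-1/#..#/#..#
  | [#.#./#.#.] end (terminal -1, H#2); searched #.../#... to 7
H moving scores +1; H passing scores -1

zugzwang(#.../#..., H) = False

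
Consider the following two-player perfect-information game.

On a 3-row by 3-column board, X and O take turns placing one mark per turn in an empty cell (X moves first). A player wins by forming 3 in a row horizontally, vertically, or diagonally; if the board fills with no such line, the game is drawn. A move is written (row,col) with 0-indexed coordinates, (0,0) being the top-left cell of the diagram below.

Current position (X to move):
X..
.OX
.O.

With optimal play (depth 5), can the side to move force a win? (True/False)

ply 1, X at X../.OX/.O. | (0,1)=+0→XX./.OX/.O.*; (0,2)=-1→X.X/.OX/.O.; (1,0)=-1→X../XOX/.O.; (2,0)=-1→X../.OX/XO.; (2,2)=-1→X../.OX/.OX
ply 2, O at XX./.OX/.O. | (0,2)=+0→XXO/.OX/.O.*; (1,0)=-1→XX./OOX/.O.; (2,0)=-1→XX./.OX/OO.; (2,2)=-1→XX./.OX/.OO
ply 3, X at XXO/.OX/.O. | (1,0)=-1→XXO/XOX/.O.; (2,0)=+0→XXO/.OX/XO.*; (2,2)=-1→XXO/.OX/.OX
ply 4, O at XXO/.OX/XO. | (1,0)=+0→XXO/OOX/XO.*; (2,2)=-1→XXO/.OX/XOO
ply 5, X at XXO/OOX/XO. | (2,2)=+0→XXO/OOX/XOX*
ply 6: XXO/OOX/XOX is terminal +0 (O); from X../.OX/.O. depth 5

X winning at [X../.OX/.O.]: False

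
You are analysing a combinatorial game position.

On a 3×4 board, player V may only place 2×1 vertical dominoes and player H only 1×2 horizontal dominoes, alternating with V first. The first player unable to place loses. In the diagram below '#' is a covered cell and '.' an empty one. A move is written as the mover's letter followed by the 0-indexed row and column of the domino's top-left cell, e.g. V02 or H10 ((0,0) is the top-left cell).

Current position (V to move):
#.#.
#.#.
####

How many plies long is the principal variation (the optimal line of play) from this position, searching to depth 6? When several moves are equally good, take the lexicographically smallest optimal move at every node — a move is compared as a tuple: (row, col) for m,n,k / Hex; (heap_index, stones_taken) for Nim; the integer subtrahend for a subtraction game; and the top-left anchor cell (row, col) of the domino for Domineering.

PV length from [#.#./#.#./####]: 1 ply

p1 V@[#.#./#.#./####]: V01[###./###./####]+1* V03[#.##/#.##/####]+1
p2 H@[###./###./####] terminal -1; root [#.#./#.#./####] d6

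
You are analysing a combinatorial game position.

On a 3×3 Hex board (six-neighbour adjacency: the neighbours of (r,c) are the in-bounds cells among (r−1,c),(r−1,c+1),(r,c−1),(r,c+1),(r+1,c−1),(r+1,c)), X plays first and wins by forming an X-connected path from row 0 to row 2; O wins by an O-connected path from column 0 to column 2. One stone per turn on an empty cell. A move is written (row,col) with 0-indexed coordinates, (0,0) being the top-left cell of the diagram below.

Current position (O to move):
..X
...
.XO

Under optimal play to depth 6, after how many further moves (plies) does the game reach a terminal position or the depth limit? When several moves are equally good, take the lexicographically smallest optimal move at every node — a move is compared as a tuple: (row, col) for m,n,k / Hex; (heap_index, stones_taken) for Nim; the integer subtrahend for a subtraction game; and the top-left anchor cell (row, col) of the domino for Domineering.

ply 1, O at ..X/.../.XO | (0,0)=-1→O.X/.../.XO*; (0,1)=-1→.OX/.../.XO; (1,0)=-1→..X/O../.XO; (1,1)=-1→..X/.O./.XO; (1,2)=-1→..X/..O/.XO; (2,0)=-1→..X/.../OXO
ply 2, X at O.X/.../.XO | (0,1)=+1→OXX/.../.XO*; (1,0)=+1→O.X/X../.XO; (1,1)=+1→O.X/.X./.XO; (1,2)=+1→O.X/..X/.XO; (2,0)=+1→O.X/.../XXO
ply 3, O at OXX/.../.XO | (1,0)=-1→OXX/O../.XO*; (1,1)=-1→OXX/.O./.XO; (1,2)=-1→OXX/..O/.XO; (2,0)=-1→OXX/.../OXO
ply 4, X at OXX/O../.XO | (1,1)=+1→OXX/OX./.XO*; (1,2)=+1→OXX/O.X/.XO; (2,0)=+1→OXX/O../XXO
ply 5: OXX/OX./.XO is terminal -1 (O); from ..X/.../.XO depth 6

PV length from [..X/.../.XO]: 4 plies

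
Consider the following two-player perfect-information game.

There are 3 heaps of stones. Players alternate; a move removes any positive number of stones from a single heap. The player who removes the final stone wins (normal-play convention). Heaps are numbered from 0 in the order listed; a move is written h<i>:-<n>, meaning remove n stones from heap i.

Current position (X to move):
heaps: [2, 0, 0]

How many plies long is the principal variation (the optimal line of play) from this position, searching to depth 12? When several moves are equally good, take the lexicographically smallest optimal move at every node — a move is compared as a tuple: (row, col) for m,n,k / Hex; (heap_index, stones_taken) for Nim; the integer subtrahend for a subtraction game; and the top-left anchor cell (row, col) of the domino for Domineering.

PV length from [(2,0,0)]: 1 ply

[(2,0,0)] X move#1: h0:-1:-1/(1,0,0), h0:-2:+1/(0,0,0)*
[(0,0,0)] end (terminal -1, O#2); searched (2,0,0) to 12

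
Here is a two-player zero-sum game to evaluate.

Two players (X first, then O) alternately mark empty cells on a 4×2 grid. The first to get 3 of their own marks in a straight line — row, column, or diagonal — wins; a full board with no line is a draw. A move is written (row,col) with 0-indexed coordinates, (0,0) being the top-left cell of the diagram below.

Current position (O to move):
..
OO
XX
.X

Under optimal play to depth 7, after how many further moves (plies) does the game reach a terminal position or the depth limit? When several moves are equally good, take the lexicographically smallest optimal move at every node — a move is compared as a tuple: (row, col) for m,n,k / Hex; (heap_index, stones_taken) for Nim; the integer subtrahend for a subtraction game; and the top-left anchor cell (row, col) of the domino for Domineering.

PV length from [../OO/XX/.X]: 3 plies

p1 O@[../OO/XX/.X]: (0,0)[O./OO/XX/.X]+0* (0,1)[.O/OO/XX/.X]+0 (3,0)[../OO/XX/OX]+0
p2 X@[O./OO/XX/.X]: (0,1)[OX/OO/XX/.X]+0* (3,0)[O./OO/XX/XX]+0
p3 O@[OX/OO/XX/.X]: (3,0)[OX/OO/XX/OX]+0*
p4 X@[OX/OO/XX/OX] terminal +0; root [../OO/XX/.X] d7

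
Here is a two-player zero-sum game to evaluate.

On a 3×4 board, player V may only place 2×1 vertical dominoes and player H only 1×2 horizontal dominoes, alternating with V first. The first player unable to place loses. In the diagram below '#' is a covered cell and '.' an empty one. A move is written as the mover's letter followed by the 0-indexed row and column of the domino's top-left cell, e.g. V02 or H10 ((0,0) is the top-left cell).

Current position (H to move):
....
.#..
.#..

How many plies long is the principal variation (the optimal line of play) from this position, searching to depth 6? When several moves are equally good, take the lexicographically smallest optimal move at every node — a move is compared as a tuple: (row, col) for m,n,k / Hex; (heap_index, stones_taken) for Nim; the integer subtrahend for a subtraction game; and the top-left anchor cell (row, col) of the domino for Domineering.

[..../.#../.#..] H move#1: H00:-1/##../.#../.#.., H01:-1/.##./.#../.#.., H02:-1/..##/.#../.#.., H12:+1/..../.###/.#..*, H22:-1/..../.#../.###
[..../.###/.#..] V move#2: V00:-1/#.../####/.#..*, V10:-1/..../####/##..
[#.../####/.#..] H move#3: H01:+1/###./####/.#..*, H02:+1/#.##/####/.#.., H22:+1/#.../####/.###
[###./####/.#..] end (terminal -1, V#4); searched ..../.#../.#.. to 6

PV length from [..../.#../.#..]: 3 plies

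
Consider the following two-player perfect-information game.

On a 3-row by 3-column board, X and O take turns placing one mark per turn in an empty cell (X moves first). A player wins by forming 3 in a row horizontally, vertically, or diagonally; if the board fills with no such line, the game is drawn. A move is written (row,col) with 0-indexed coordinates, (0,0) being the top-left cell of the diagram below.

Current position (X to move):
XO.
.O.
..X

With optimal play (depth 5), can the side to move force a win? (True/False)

X winning at [XO./.O./..X]: False

[XO./.O./..X] X move#1: (0,2):-1/XOX/.O./..X, (1,0):-1/XO./XO./..X, (1,2):-1/XO./.OX/..X, (2,0):-1/XO./.O./X.X, (2,1):+0/XO./.O./.XX*
[XO./.O./.XX] O move#2: (0,2):-1/XOO/.O./.XX, (1,0):-1/XO./OO./.XX, (1,2):-1/XO./.OO/.XX, (2,0):+0/XO./.O./OXX*
[XO./.O./OXX] X move#3: (0,2):+0/XOX/.O./OXX*, (1,0):-1/XO./XO./OXX, (1,2):-1/XO./.OX/OXX
[XOX/.O./OXX] O move#4: (1,0):-1/XOX/OO./OXX, (1,2):+0/XOX/.OO/OXX*
[XOX/.OO/OXX] X move#5: (1,0):+0/XOX/XOO/OXX*
[XOX/XOO/OXX] end (terminal +0, O#6); searched XO./.O./..X to 5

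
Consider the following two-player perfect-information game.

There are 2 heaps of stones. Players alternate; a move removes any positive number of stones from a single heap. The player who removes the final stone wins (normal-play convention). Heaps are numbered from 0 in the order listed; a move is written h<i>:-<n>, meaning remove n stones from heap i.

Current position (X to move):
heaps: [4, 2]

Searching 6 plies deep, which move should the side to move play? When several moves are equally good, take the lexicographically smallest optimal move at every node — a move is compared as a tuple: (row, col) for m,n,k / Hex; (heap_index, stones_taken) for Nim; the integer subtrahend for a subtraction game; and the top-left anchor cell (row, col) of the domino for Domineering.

X's best at [(4,2)]: h0:-2

p1 X@[(4,2)]: h0:-1[(3,2)]-1 h0:-2[(2,2)]+1* h0:-3[(1,2)]-1 h0:-4[(0,2)]-1 h1:-1[(4,1)]-1 h1:-2[(4,0)]-1
p2 O@[(2,2)]: h0:-1[(1,2)]-1* h0:-2[(0,2)]-1 h1:-1[(2,1)]-1 h1:-2[(2,0)]-1
p3 X@[(1,2)]: h0:-1[(0,2)]-1 h1:-1[(1,1)]+1* h1:-2[(1,0)]-1
p4 O@[(1,1)]: h0:-1[(0,1)]-1* h1:-1[(1,0)]-1
p5 X@[(0,1)]: h1:-1[(0,0)]+1*
p6 O@[(0,0)] terminal -1; root [(4,2)] d6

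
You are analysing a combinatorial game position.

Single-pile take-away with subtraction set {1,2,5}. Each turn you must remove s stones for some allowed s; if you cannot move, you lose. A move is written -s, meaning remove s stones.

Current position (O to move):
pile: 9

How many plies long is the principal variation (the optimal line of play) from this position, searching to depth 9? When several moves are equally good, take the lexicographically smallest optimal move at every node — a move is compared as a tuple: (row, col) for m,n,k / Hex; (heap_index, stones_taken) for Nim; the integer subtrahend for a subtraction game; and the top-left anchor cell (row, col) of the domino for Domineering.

PV length from [9]: 6 plies

p1 O@[9]: -1[8]-1* -2[7]-1 -5[4]-1
p2 X@[8]: -1[7]-1 -2[6]+1* -5[3]+1
p3 O@[6]: -1[5]-1* -2[4]-1 -5[1]-1
p4 X@[5]: -1[4]-1 -2[3]+1* -5[0]+1
p5 O@[3]: -1[2]-1* -2[1]-1
p6 X@[2]: -1[1]-1 -2[0]+1*
p7 O@[0] terminal -1; root [9] d9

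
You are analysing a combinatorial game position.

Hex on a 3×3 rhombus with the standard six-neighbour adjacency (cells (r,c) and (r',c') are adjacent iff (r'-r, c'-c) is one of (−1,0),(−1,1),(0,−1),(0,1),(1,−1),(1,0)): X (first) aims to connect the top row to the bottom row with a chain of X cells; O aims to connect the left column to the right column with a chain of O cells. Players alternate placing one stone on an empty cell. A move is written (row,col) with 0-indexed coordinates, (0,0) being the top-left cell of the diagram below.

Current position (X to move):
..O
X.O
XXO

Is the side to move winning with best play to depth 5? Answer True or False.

ply 1, X at ..O/X.O/XXO | (0,0)=+1→X.O/X.O/XXO*; (0,1)=+1→.XO/X.O/XXO; (1,1)=+1→..O/XXO/XXO
ply 2: X.O/X.O/XXO is terminal -1 (O); from ..O/X.O/XXO depth 5

X winning at [..O/X.O/XXO]: True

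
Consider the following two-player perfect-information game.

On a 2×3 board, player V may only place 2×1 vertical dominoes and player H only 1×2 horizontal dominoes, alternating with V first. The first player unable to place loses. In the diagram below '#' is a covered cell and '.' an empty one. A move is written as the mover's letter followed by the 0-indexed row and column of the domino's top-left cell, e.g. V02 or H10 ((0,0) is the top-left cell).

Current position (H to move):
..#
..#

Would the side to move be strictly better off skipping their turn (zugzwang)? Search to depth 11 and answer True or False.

zugzwang(..#/..#, H) = False

ply 1, H at ..#/..# | H00=+1→###/..#*; H10=+1→..#/###
ply 2: ###/..# is terminal -1 (V); from ..#/..# depth 11
suppose H passes — search the same position with V to move:
pass> ply 1, V at ..#/..# | V00=+1→#.#/#.#*; V01=+1→.##/.##
pass> ply 2: #.#/#.# is terminal -1 (H); from ..#/..# depth 11
for H: play +1, pass -1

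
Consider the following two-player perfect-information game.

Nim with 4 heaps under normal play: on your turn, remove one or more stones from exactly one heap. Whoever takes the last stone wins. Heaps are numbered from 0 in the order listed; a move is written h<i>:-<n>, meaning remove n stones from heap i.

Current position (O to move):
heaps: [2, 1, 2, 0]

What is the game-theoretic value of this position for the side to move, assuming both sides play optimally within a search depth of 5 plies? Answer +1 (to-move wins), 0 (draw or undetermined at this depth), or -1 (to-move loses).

[(2,1,2,0)] O move#1: h0:-1:-1/(1,1,2,0), h0:-2:-1/(0,1,2,0), h1:-1:+1/(2,0,2,0)*, h2:-1:-1/(2,1,1,0), h2:-2:-1/(2,1,0,0)
[(2,0,2,0)] X move#2: h0:-1:-1/(1,0,2,0)*, h0:-2:-1/(0,0,2,0), h2:-1:-1/(2,0,1,0), h2:-2:-1/(2,0,0,0)
[(1,0,2,0)] O move#3: h0:-1:-1/(0,0,2,0), h2:-1:+1/(1,0,1,0)*, h2:-2:-1/(1,0,0,0)
[(1,0,1,0)] X move#4: h0:-1:-1/(0,0,1,0)*, h2:-1:-1/(1,0,0,0)
[(0,0,1,0)] O move#5: h2:-1:+1/(0,0,0,0)*
[(0,0,0,0)] end (terminal -1, X#6); searched (2,1,2,0) to 5

value((2,1,2,0), O) = +1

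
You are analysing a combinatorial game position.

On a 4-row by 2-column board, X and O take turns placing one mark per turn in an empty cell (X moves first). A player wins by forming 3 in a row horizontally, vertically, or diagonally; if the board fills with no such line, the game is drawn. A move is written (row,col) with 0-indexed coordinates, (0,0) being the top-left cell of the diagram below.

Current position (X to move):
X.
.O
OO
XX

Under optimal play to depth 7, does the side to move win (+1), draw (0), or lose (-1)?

value(X./.O/OO/XX, X) = 0

[X./.O/OO/XX] X move#1: (0,1):+0/XX/.O/OO/XX*, (1,0):-1/X./XO/OO/XX
[XX/.O/OO/XX] O move#2: (1,0):+0/XX/OO/OO/XX*
[XX/OO/OO/XX] end (terminal +0, X#3); searched X./.O/OO/XX to 7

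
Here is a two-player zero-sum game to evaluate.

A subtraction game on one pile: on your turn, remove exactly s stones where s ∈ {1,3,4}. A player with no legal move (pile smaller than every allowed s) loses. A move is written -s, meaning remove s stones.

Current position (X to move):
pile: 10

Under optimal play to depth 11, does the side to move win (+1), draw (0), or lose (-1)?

ply 1, X at 10 | -1=+1→9*; -3=+1→7; -4=-1→6
ply 2, O at 9 | -1=-1→8*; -3=-1→6; -4=-1→5
ply 3, X at 8 | -1=+1→7*; -3=-1→5; -4=-1→4
ply 4, O at 7 | -1=-1→6*; -3=-1→4; -4=-1→3
ply 5, X at 6 | -1=-1→5; -3=-1→3; -4=+1→2*
ply 6, O at 2 | -1=-1→1*
ply 7, X at 1 | -1=+1→0*
ply 8: 0 is terminal -1 (O); from 10 depth 11

value(10, X) = +1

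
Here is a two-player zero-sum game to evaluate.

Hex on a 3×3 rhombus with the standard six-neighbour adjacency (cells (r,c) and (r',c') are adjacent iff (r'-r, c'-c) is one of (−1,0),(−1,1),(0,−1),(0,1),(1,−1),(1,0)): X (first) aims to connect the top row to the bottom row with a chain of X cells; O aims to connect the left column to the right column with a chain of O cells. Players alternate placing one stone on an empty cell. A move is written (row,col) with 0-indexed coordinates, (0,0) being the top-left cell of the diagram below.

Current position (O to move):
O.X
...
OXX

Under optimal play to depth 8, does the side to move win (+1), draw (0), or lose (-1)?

value(O.X/.../OXX, O) = -1

ply 1, O at O.X/.../OXX | (0,1)=-1→OOX/.../OXX*; (1,0)=-1→O.X/O../OXX; (1,1)=-1→O.X/.O./OXX; (1,2)=-1→O.X/..O/OXX
ply 2, X at OOX/.../OXX | (1,0)=+1→OOX/X../OXX*; (1,1)=+1→OOX/.X./OXX; (1,2)=+1→OOX/..X/OXX
ply 3, O at OOX/X../OXX | (1,1)=-1→OOX/XO./OXX*; (1,2)=-1→OOX/X.O/OXX
ply 4, X at OOX/XO./OXX | (1,2)=+1→OOX/XOX/OXX*
ply 5: OOX/XOX/OXX is terminal -1 (O); from O.X/.../OXX depth 8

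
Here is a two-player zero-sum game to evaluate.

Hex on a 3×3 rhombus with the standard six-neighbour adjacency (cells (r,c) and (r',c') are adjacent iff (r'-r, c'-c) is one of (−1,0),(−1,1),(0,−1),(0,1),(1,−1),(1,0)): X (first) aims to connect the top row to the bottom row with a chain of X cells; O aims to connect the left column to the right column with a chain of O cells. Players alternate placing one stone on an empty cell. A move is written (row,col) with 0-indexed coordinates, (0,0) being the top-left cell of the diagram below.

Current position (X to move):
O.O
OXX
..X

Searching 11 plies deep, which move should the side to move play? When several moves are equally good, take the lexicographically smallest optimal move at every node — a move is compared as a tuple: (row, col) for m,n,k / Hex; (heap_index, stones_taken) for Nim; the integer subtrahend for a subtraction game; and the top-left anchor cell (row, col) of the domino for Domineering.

[O.O/OXX/..X] X move#1: (0,1):+1/OXO/OXX/..X*, (2,0):-1/O.O/OXX/X.X, (2,1):-1/O.O/OXX/.XX
[OXO/OXX/..X] end (terminal -1, O#2); searched O.O/OXX/..X to 11

X's best at [O.O/OXX/..X]: (0,1)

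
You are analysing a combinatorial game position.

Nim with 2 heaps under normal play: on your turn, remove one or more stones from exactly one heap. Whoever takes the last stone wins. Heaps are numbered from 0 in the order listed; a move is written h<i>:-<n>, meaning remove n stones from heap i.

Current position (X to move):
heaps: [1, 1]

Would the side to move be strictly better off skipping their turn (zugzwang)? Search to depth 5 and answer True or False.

zugzwang((1,1), X) = True

ply 1, X at (1,1) | h0:-1=-1→(0,1)*; h1:-1=-1→(1,0)
ply 2, O at (0,1) | h1:-1=+1→(0,0)*
ply 3: (0,0) is terminal -1 (X); from (1,1) depth 5
if X skipped the turn, O would face:
~ ply 1, O at (1,1) | h0:-1=-1→(0,1)*; h1:-1=-1→(1,0)
~ ply 2, X at (0,1) | h1:-1=+1→(0,0)*
~ ply 3: (0,0) is terminal -1 (O); from (1,1) depth 5
compare (X): move=-1 vs pass=+1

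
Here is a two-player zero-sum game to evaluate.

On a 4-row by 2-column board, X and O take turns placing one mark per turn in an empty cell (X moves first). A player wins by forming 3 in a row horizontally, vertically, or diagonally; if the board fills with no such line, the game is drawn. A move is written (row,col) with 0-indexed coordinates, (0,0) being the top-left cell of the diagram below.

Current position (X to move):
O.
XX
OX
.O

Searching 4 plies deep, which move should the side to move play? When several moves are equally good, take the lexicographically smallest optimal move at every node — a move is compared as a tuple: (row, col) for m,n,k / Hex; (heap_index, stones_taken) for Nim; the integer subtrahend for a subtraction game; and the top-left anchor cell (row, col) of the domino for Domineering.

[O./XX/OX/.O] X move#1: (0,1):+1/OX/XX/OX/.O*, (3,0):+0/O./XX/OX/XO
[OX/XX/OX/.O] end (terminal -1, O#2); searched O./XX/OX/.O to 4

X's best at [O./XX/OX/.O]: (0,1)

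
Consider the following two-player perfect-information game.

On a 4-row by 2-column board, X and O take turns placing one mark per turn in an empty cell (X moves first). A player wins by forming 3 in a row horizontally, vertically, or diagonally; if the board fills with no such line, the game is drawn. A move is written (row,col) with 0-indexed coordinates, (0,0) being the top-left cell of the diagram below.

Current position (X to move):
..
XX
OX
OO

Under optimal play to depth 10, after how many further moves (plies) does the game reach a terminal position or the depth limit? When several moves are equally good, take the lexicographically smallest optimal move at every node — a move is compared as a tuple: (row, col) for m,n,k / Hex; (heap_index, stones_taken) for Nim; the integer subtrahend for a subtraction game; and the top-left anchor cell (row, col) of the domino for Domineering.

PV length from [../XX/OX/OO]: 1 ply

p1 X@[../XX/OX/OO]: (0,0)[X./XX/OX/OO]+0 (0,1)[.X/XX/OX/OO]+1*
p2 O@[.X/XX/OX/OO] terminal -1; root [../XX/OX/OO] d10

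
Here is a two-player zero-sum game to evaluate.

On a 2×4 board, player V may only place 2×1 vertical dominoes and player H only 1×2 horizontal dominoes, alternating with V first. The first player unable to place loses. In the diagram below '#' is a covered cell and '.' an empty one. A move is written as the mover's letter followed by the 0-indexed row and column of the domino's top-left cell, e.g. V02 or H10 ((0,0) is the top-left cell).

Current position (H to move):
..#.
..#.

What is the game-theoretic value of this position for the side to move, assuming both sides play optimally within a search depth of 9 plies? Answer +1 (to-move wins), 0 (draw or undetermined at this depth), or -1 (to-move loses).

ply 1, H at ..#./..#. | H00=+1→###./..#.*; H10=+1→..#./###.
ply 2, V at ###./..#. | V03=-1→####/..##*
ply 3, H at ####/..## | H10=+1→####/####*
ply 4: ####/#### is terminal -1 (V); from ..#./..#. depth 9

value(..#./..#., H) = +1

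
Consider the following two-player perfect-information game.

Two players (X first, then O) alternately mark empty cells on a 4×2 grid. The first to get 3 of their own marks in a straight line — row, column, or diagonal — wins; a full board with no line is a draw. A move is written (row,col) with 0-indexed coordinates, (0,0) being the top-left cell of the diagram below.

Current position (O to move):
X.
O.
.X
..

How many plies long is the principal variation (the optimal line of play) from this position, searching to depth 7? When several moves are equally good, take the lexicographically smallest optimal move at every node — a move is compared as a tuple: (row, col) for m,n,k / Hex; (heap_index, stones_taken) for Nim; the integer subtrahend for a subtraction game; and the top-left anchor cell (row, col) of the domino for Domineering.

ply 1, O at X./O./.X/.. | (0,1)=+0→XO/O./.X/..*; (1,1)=+0→X./OO/.X/..; (2,0)=+0→X./O./OX/..; (3,0)=+0→X./O./.X/O.; (3,1)=+0→X./O./.X/.O
ply 2, X at XO/O./.X/.. | (1,1)=+0→XO/OX/.X/..*; (2,0)=+0→XO/O./XX/..; (3,0)=+0→XO/O./.X/X.; (3,1)=+0→XO/O./.X/.X
ply 3, O at XO/OX/.X/.. | (2,0)=-1→XO/OX/OX/..; (3,0)=-1→XO/OX/.X/O.; (3,1)=+0→XO/OX/.X/.O*
ply 4, X at XO/OX/.X/.O | (2,0)=+0→XO/OX/XX/.O*; (3,0)=+0→XO/OX/.X/XO
ply 5, O at XO/OX/XX/.O | (3,0)=+0→XO/OX/XX/OO*
ply 6: XO/OX/XX/OO is terminal +0 (X); from X./O./.X/.. depth 7

PV length from [X./O./.X/..]: 5 plies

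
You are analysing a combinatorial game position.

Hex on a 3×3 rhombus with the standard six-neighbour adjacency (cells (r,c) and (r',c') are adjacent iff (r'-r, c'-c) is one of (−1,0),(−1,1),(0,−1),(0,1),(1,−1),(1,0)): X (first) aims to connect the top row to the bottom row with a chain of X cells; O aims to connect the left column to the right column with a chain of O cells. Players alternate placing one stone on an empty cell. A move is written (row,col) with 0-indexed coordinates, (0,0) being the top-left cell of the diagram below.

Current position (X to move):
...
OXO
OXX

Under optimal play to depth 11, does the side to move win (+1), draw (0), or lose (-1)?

value(.../OXO/OXX, X) = +1

p1 X@[.../OXO/OXX]: (0,0)[X../OXO/OXX]+1* (0,1)[.X./OXO/OXX]+1 (0,2)[..X/OXO/OXX]+1
p2 O@[X../OXO/OXX]: (0,1)[XO./OXO/OXX]-1* (0,2)[X.O/OXO/OXX]-1
p3 X@[XO./OXO/OXX]: (0,2)[XOX/OXO/OXX]+1*
p4 O@[XOX/OXO/OXX] terminal -1; root [.../OXO/OXX] d11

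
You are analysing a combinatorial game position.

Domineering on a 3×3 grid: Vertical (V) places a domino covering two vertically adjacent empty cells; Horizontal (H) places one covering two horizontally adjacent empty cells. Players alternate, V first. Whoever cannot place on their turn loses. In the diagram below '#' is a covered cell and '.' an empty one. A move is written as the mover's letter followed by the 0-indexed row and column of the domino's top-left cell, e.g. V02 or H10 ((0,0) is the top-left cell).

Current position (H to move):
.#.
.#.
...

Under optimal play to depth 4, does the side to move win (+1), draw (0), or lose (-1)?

p1 H@[.#./.#./...]: H20[.#./.#./##.]-1* H21[.#./.#./.##]-1
p2 V@[.#./.#./##.]: V00[##./##./##.]+1* V02[.##/.##/##.]+1 V12[.#./.##/###]+1
p3 H@[##./##./##.] terminal -1; root [.#./.#./...] d4

value(.#./.#./..., H) = -1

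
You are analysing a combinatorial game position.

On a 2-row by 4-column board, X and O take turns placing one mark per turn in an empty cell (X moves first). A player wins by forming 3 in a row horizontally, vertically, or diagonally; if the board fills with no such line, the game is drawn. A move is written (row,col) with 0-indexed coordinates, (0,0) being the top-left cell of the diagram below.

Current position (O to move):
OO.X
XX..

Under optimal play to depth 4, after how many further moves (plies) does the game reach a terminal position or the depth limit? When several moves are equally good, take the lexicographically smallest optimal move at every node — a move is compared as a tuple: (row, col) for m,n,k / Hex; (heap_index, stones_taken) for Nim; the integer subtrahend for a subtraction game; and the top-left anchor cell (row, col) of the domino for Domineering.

ply 1, O at OO.X/XX.. | (0,2)=+1→OOOX/XX..*; (1,2)=+0→OO.X/XXO.; (1,3)=-1→OO.X/XX.O
ply 2: OOOX/XX.. is terminal -1 (X); from OO.X/XX.. depth 4

PV length from [OO.X/XX..]: 1 ply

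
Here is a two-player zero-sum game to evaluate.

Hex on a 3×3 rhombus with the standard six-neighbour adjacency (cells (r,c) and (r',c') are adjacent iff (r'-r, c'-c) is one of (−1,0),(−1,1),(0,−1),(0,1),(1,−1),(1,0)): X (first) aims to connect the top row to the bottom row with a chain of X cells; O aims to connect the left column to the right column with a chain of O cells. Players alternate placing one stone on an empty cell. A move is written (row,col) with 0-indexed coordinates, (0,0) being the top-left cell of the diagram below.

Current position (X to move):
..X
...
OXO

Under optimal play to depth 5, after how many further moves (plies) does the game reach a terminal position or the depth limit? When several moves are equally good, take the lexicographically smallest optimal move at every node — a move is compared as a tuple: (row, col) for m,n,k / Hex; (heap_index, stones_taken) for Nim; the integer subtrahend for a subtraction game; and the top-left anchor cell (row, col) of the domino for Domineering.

p1 X@[..X/.../OXO]: (0,0)[X.X/.../OXO]+1* (0,1)[.XX/.../OXO]+1 (1,0)[..X/X../OXO]+1 (1,1)[..X/.X./OXO]+1 (1,2)[..X/..X/OXO]+1
p2 O@[X.X/.../OXO]: (0,1)[XOX/.../OXO]-1* (1,0)[X.X/O../OXO]-1 (1,1)[X.X/.O./OXO]-1 (1,2)[X.X/..O/OXO]-1
p3 X@[XOX/.../OXO]: (1,0)[XOX/X../OXO]+1* (1,1)[XOX/.X./OXO]+1 (1,2)[XOX/..X/OXO]+1
p4 O@[XOX/X../OXO]: (1,1)[XOX/XO./OXO]-1* (1,2)[XOX/X.O/OXO]-1
p5 X@[XOX/XO./OXO]: (1,2)[XOX/XOX/OXO]+1*
p6 O@[XOX/XOX/OXO] terminal -1; root [..X/.../OXO] d5

PV length from [..X/.../OXO]: 5 plies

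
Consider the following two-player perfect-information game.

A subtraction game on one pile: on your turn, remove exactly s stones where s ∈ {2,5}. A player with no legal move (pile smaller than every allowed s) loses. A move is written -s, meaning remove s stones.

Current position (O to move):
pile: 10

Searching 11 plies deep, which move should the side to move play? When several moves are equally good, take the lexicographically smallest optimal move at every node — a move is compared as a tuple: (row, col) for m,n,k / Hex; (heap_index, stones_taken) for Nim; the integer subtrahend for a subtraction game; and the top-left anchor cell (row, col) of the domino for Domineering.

p1 O@[10]: -2[8]+1* -5[5]-1
p2 X@[8]: -2[6]-1* -5[3]-1
p3 O@[6]: -2[4]+1* -5[1]+1
p4 X@[4]: -2[2]-1*
p5 O@[2]: -2[0]+1*
p6 X@[0] terminal -1; root [10] d11

O's best at [10]: -2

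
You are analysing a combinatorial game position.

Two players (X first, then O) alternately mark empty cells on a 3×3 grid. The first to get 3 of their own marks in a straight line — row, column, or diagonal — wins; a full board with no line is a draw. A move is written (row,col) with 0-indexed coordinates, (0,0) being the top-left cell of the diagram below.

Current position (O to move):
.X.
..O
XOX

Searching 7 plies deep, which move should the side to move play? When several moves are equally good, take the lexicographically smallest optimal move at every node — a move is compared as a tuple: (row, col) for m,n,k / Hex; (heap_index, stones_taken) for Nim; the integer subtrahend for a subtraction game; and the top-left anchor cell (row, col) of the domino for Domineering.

[.X./..O/XOX] O move#1: (0,0):+0/OX./..O/XOX*, (0,2):-1/.XO/..O/XOX, (1,0):-1/.X./O.O/XOX, (1,1):+0/.X./.OO/XOX
[OX./..O/XOX] X move#2: (0,2):+0/OXX/..O/XOX*, (1,0):+0/OX./X.O/XOX, (1,1):+0/OX./.XO/XOX
[OXX/..O/XOX] O move#3: (1,0):-1/OXX/O.O/XOX, (1,1):+0/OXX/.OO/XOX*
[OXX/.OO/XOX] X move#4: (1,0):+0/OXX/XOO/XOX*
[OXX/XOO/XOX] end (terminal +0, O#5); searched .X./..O/XOX to 7

O's best at [.X./..O/XOX]: (0,0)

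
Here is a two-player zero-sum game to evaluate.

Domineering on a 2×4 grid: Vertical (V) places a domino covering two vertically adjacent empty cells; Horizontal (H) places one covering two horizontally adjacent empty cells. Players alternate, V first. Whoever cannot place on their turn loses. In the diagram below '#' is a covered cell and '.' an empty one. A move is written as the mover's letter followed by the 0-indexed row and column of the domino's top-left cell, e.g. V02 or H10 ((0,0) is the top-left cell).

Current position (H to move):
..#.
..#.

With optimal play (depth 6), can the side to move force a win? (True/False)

H winning at [..#./..#.]: True

p1 H@[..#./..#.]: H00[###./..#.]+1* H10[..#./###.]+1
p2 V@[###./..#.]: V03[####/..##]-1*
p3 H@[####/..##]: H10[####/####]+1*
p4 V@[####/####] terminal -1; root [..#./..#.] d6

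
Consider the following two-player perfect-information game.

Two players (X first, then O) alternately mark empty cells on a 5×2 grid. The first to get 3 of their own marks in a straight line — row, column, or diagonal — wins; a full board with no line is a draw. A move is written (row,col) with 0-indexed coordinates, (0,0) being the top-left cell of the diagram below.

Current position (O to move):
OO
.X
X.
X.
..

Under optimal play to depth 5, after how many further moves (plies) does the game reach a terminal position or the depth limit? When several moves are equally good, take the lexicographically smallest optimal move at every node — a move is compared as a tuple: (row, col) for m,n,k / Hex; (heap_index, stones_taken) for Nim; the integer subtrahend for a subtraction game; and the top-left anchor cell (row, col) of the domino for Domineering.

p1 O@[OO/.X/X./X./..]: (1,0)[OO/OX/X./X./..]-1* (2,1)[OO/.X/XO/X./..]-1 (3,1)[OO/.X/X./XO/..]-1 (4,0)[OO/.X/X./X./O.]-1 (4,1)[OO/.X/X./X./.O]-1
p2 X@[OO/OX/X./X./..]: (2,1)[OO/OX/XX/X./..]+1* (3,1)[OO/OX/X./XX/..]+1 (4,0)[OO/OX/X./X./X.]+1 (4,1)[OO/OX/X./X./.X]+0
p3 O@[OO/OX/XX/X./..]: (3,1)[OO/OX/XX/XO/..]-1* (4,0)[OO/OX/XX/X./O.]-1 (4,1)[OO/OX/XX/X./.O]-1
p4 X@[OO/OX/XX/XO/..]: (4,0)[OO/OX/XX/XO/X.]+1* (4,1)[OO/OX/XX/XO/.X]+0
p5 O@[OO/OX/XX/XO/X.] terminal -1; root [OO/.X/X./X./..] d5

PV length from [OO/.X/X./X./..]: 4 plies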